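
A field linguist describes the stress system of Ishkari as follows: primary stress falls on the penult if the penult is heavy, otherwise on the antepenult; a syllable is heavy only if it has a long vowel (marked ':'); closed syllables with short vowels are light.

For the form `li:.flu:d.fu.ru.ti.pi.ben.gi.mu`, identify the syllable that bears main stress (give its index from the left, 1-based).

Weights: 7 ben L, 8 gi L, 9 mu L.
The penult (syllable 8, gi) is light, so stress falls on the antepenult (syllable 7, ben).
Primary stress: syllable 7 → li:.flu:d.fu.ru.ti.pi.ˈben.gi.mu.

7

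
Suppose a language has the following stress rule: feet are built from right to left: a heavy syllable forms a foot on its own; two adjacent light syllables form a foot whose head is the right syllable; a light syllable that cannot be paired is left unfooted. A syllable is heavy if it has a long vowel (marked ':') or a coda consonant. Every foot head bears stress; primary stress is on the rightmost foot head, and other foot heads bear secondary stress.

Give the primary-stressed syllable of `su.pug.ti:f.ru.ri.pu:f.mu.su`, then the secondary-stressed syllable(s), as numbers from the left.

primary 8, secondary 2, 3, 5, 6

Weights: 1 su L, 2 pug H, 3 ti:f H, 4 ru L, 5 ri L, 6 pu:f H, 7 mu L, 8 su L.
Parse right to left (heavy = foot alone; LL = one foot; stranded L unfooted): su (ˈpug) (ˈti:f) (ru.ˈri) (ˈpu:f) (mu.ˈsu).
Foot heads: 2, 3, 5, 6, 8.
Primary stress on the rightmost head = syllable 8.
Secondary stress on 2, 3, 5, 6: su.ˌpug.ˌti:f.ru.ˌri.ˌpu:f.mu.ˈsu.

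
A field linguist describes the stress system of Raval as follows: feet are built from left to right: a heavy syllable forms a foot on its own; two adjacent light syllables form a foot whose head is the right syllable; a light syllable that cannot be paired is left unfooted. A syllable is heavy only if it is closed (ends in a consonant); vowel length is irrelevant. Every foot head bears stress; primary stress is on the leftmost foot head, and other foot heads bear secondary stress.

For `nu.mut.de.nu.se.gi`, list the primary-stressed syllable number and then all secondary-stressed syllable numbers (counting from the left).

primary 2, secondary 4, 6

Weights: 1 nu L, 2 mut H, 3 de L, 4 nu L, 5 se L, 6 gi L.
Parse left to right (heavy = foot alone; LL = one foot; stranded L unfooted): nu (ˈmut) (de.ˈnu) (se.ˈgi).
Foot heads: 2, 4, 6.
Primary stress on the leftmost head = syllable 2.
Secondary stress on 4, 6: nu.ˈmut.de.ˌnu.se.ˌgi.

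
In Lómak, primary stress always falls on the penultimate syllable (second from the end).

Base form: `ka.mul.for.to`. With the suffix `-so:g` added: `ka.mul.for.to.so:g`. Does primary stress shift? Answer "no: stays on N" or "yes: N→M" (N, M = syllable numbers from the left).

yes: 3→4

Base `ka.mul.for.to` (4 syllables):
  The word has 4 syllables; the penultimate syllable (second from the end) is syllable 3 (for).
  → primary stress on syllable 3.
Suffixed `ka.mul.for.to.so:g` (5 syllables):
  The word has 5 syllables; the penultimate syllable (second from the end) is syllable 4 (to).
  → primary stress on syllable 4.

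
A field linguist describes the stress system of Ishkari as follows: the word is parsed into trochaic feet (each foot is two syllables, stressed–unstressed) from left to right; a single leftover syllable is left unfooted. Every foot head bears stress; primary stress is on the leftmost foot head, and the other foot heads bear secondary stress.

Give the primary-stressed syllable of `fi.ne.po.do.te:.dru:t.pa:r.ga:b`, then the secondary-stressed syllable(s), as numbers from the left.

primary 1, secondary 3, 5, 7

Parse left to right into trochaic (ˈσσ) feet: (ˈfi.ne) (ˈpo.do) (ˈte:.dru:t) (ˈpa:r.ga:b).
Foot heads (stressed positions): 1, 3, 5, 7.
End Rule Leftmost: primary stress on the leftmost head = syllable 1.
Secondary stress on 3, 5, 7: ˈfi.ne.ˌpo.do.ˌte:.dru:t.ˌpa:r.ga:b.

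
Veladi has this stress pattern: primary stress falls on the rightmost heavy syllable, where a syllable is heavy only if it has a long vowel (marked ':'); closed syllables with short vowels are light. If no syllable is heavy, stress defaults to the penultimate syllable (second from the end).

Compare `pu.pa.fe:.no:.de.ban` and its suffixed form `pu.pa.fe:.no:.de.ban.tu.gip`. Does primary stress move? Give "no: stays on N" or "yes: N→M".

Base `pu.pa.fe:.no:.de.ban` (6 syllables):
  Weights: 1 pu L, 2 pa L, 3 fe: H, 4 no: H, 5 de L, 6 ban L.
  Heavy syllables in the domain: 3, 4. The rightmost is syllable 4 (no:).
  → primary stress on syllable 4.
Suffixed `pu.pa.fe:.no:.de.ban.tu.gip` (8 syllables):
  Weights: 1 pu L, 2 pa L, 3 fe: H, 4 no: H, 5 de L, 6 ban L, 7 tu L, 8 gip L.
  Heavy syllables in the domain: 3, 4. The rightmost is syllable 4 (no:).
  → primary stress on syllable 4.

no: stays on 4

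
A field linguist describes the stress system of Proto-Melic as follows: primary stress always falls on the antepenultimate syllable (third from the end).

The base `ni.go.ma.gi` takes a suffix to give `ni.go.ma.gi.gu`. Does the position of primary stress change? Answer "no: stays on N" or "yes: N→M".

yes: 2→3

Base `ni.go.ma.gi` (4 syllables):
  The word has 4 syllables; the antepenultimate syllable (third from the end) is syllable 2 (go).
  → primary stress on syllable 2.
Suffixed `ni.go.ma.gi.gu` (5 syllables):
  The word has 5 syllables; the antepenultimate syllable (third from the end) is syllable 3 (ma).
  → primary stress on syllable 3.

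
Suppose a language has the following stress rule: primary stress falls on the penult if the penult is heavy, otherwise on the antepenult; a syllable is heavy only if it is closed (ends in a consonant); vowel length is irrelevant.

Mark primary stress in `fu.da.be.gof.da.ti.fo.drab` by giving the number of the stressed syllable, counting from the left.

6

Weights: 6 ti L, 7 fo L, 8 drab H.
The penult (syllable 7, fo) is light, so stress falls on the antepenult (syllable 6, ti).
Primary stress: syllable 6 → fu.da.be.gof.da.ˈti.fo.drab.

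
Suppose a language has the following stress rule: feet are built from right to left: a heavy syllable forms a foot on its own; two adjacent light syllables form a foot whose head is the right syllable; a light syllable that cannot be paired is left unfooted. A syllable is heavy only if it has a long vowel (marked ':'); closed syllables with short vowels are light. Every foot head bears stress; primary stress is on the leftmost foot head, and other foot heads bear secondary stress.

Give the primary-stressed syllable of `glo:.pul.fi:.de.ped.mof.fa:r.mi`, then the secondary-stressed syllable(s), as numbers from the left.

Weights: 1 glo: H, 2 pul L, 3 fi: H, 4 de L, 5 ped L, 6 mof L, 7 fa:r H, 8 mi L.
Parse right to left (heavy = foot alone; LL = one foot; stranded L unfooted): (ˈglo:) pul (ˈfi:) de (ped.ˈmof) (ˈfa:r) mi.
Foot heads: 1, 3, 6, 7.
Primary stress on the leftmost head = syllable 1.
Secondary stress on 3, 6, 7: ˈglo:.pul.ˌfi:.de.ped.ˌmof.ˌfa:r.mi.

primary 1, secondary 3, 6, 7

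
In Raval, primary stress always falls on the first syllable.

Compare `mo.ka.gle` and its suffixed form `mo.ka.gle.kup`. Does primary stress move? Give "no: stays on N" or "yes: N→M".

Base `mo.ka.gle` (3 syllables):
  The word has 3 syllables; the first syllable is syllable 1 (mo).
  → primary stress on syllable 1.
Suffixed `mo.ka.gle.kup` (4 syllables):
  The word has 4 syllables; the first syllable is syllable 1 (mo).
  → primary stress on syllable 1.

no: stays on 1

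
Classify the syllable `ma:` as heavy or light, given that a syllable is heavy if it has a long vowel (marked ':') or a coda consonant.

heavy

`ma:`: long vowel, open (no coda). Long vowel → heavy.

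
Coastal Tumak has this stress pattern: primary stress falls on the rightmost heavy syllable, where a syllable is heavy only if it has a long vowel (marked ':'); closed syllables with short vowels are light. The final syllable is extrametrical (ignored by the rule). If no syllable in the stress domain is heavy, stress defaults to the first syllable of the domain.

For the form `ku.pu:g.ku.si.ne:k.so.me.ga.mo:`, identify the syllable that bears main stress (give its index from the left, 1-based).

5

The final syllable (9, mo:) is extrametrical; the stress domain is syllables 1–8.
Weights: 1 ku L, 2 pu:g H, 3 ku L, 4 si L, 5 ne:k H, 6 so L, 7 me L, 8 ga L.
Heavy syllables in the domain: 2, 5. The rightmost is syllable 5 (ne:k).
Primary stress: syllable 5 → ku.pu:g.ku.si.ˈne:k.so.me.ga.mo:.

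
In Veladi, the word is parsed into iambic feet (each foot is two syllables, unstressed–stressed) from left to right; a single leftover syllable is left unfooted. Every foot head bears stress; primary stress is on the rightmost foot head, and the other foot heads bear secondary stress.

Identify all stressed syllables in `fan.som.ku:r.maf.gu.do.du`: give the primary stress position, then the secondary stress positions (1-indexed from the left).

Parse left to right into iambic (σˈσ) feet: (fan.ˈsom) (ku:r.ˈmaf) (gu.ˈdo) du. Syllable 7 is left unfooted.
Foot heads (stressed positions): 2, 4, 6.
End Rule Rightmost: primary stress on the rightmost head = syllable 6.
Secondary stress on 2, 4: fan.ˌsom.ku:r.ˌmaf.gu.ˈdo.du.

primary 6, secondary 2, 4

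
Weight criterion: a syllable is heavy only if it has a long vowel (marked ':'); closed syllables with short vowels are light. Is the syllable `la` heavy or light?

light

`la`: short vowel, open (no coda). Short vowel → light.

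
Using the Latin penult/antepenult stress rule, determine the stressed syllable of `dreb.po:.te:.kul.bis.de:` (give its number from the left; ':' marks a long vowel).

5

Classical Latin: stress the penult if heavy (long vowel or closed), else the antepenult.
Weights: 4 kul H, 5 bis H, 6 de: H.
The penult (syllable 5, bis) is heavy, so it takes stress.
Stress on syllable 5: dreb.po:.te:.kul.ˈbis.de:.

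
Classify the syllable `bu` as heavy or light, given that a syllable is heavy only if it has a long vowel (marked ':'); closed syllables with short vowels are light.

light

`bu`: short vowel, open (no coda). Short vowel → light.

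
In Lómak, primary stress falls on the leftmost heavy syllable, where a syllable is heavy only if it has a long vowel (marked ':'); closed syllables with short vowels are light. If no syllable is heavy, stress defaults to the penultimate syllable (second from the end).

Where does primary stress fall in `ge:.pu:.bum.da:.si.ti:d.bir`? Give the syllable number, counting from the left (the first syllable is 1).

Weights: 1 ge: H, 2 pu: H, 3 bum L, 4 da: H, 5 si L, 6 ti:d H, 7 bir L.
Heavy syllables in the domain: 1, 2, 4, 6. The leftmost is syllable 1 (ge:).
Primary stress: syllable 1 → ˈge:.pu:.bum.da:.si.ti:d.bir.

1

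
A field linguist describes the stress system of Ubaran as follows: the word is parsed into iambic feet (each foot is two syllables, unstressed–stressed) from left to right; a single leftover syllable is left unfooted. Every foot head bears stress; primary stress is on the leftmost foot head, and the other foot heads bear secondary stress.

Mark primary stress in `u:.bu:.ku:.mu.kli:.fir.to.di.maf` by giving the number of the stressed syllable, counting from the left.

2

Parse left to right into iambic (σˈσ) feet: (u:.ˈbu:) (ku:.ˈmu) (kli:.ˈfir) (to.ˈdi) maf. Syllable 9 is left unfooted.
Foot heads (stressed positions): 2, 4, 6, 8.
End Rule Leftmost: primary stress on the leftmost head = syllable 2.
Primary stress: syllable 2 → u:.ˈbu:.ku:.mu.kli:.fir.to.di.maf.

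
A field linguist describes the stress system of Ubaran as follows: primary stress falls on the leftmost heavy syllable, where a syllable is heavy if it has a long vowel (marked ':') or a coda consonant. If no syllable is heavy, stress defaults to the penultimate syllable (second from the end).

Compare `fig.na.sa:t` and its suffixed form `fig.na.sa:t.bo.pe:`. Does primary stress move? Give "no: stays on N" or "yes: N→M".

no: stays on 1

Base `fig.na.sa:t` (3 syllables):
  Weights: 1 fig H, 2 na L, 3 sa:t H.
  Heavy syllables in the domain: 1, 3. The leftmost is syllable 1 (fig).
  → primary stress on syllable 1.
Suffixed `fig.na.sa:t.bo.pe:` (5 syllables):
  Weights: 1 fig H, 2 na L, 3 sa:t H, 4 bo L, 5 pe: H.
  Heavy syllables in the domain: 1, 3, 5. The leftmost is syllable 1 (fig).
  → primary stress on syllable 1.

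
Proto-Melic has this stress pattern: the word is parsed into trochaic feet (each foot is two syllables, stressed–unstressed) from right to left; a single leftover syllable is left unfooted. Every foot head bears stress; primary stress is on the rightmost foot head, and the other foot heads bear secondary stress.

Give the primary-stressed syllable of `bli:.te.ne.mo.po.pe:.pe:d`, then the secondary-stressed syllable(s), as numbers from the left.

Parse right to left into trochaic (ˈσσ) feet: bli: (ˈte.ne) (ˈmo.po) (ˈpe:.pe:d). Syllable 1 is left unfooted.
Foot heads (stressed positions): 2, 4, 6.
End Rule Rightmost: primary stress on the rightmost head = syllable 6.
Secondary stress on 2, 4: bli:.ˌte.ne.ˌmo.po.ˈpe:.pe:d.

primary 6, secondary 2, 4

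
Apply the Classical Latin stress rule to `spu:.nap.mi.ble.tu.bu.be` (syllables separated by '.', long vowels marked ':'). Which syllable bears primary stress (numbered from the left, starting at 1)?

Classical Latin: stress the penult if heavy (long vowel or closed), else the antepenult.
Weights: 5 tu L, 6 bu L, 7 be L.
The penult (syllable 6, bu) is light, so stress falls on the antepenult (syllable 5, tu).
Stress on syllable 5: spu:.nap.mi.ble.ˈtu.bu.be.

5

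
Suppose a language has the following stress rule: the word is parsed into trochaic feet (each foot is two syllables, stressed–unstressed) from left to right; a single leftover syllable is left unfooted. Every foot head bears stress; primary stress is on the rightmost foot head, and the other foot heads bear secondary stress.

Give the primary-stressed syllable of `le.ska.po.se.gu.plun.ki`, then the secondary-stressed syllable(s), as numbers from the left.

primary 5, secondary 1, 3

Parse left to right into trochaic (ˈσσ) feet: (ˈle.ska) (ˈpo.se) (ˈgu.plun) ki. Syllable 7 is left unfooted.
Foot heads (stressed positions): 1, 3, 5.
End Rule Rightmost: primary stress on the rightmost head = syllable 5.
Secondary stress on 1, 3: ˌle.ska.ˌpo.se.ˈgu.plun.ki.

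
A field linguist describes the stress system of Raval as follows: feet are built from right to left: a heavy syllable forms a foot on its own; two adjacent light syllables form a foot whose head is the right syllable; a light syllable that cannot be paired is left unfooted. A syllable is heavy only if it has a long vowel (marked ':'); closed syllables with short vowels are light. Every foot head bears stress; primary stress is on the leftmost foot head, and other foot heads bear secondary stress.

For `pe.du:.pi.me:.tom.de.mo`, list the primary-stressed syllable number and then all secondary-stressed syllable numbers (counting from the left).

Weights: 1 pe L, 2 du: H, 3 pi L, 4 me: H, 5 tom L, 6 de L, 7 mo L.
Parse right to left (heavy = foot alone; LL = one foot; stranded L unfooted): pe (ˈdu:) pi (ˈme:) tom (de.ˈmo).
Foot heads: 2, 4, 7.
Primary stress on the leftmost head = syllable 2.
Secondary stress on 4, 7: pe.ˈdu:.pi.ˌme:.tom.de.ˌmo.

primary 2, secondary 4, 7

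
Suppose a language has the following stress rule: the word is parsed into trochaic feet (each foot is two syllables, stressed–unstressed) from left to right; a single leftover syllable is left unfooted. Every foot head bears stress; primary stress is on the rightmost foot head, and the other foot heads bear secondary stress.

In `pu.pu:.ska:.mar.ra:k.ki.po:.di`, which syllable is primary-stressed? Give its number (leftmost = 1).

7

Parse left to right into trochaic (ˈσσ) feet: (ˈpu.pu:) (ˈska:.mar) (ˈra:k.ki) (ˈpo:.di).
Foot heads (stressed positions): 1, 3, 5, 7.
End Rule Rightmost: primary stress on the rightmost head = syllable 7.
Primary stress: syllable 7 → pu.pu:.ska:.mar.ra:k.ki.ˈpo:.di.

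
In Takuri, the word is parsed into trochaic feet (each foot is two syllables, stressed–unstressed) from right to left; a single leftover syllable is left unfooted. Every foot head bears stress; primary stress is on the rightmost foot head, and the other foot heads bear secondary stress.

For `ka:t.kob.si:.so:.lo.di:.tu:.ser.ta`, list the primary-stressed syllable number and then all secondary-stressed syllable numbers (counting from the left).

Parse right to left into trochaic (ˈσσ) feet: ka:t (ˈkob.si:) (ˈso:.lo) (ˈdi:.tu:) (ˈser.ta). Syllable 1 is left unfooted.
Foot heads (stressed positions): 2, 4, 6, 8.
End Rule Rightmost: primary stress on the rightmost head = syllable 8.
Secondary stress on 2, 4, 6: ka:t.ˌkob.si:.ˌso:.lo.ˌdi:.tu:.ˈser.ta.

primary 8, secondary 2, 4, 6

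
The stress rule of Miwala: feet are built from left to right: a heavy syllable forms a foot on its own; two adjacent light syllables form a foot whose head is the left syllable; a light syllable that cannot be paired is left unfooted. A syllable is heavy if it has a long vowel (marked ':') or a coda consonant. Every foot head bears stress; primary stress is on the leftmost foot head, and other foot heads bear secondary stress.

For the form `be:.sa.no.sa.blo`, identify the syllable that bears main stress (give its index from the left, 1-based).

1

Weights: 1 be: H, 2 sa L, 3 no L, 4 sa L, 5 blo L.
Parse left to right (heavy = foot alone; LL = one foot; stranded L unfooted): (ˈbe:) (ˈsa.no) (ˈsa.blo).
Foot heads: 1, 2, 4.
Primary stress on the leftmost head = syllable 1.
Primary stress: syllable 1 → ˈbe:.sa.no.sa.blo.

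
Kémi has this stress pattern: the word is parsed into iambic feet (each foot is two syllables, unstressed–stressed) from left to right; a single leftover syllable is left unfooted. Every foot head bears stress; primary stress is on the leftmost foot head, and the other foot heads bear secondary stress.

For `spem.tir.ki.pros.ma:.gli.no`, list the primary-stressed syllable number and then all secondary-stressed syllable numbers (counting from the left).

Parse left to right into iambic (σˈσ) feet: (spem.ˈtir) (ki.ˈpros) (ma:.ˈgli) no. Syllable 7 is left unfooted.
Foot heads (stressed positions): 2, 4, 6.
End Rule Leftmost: primary stress on the leftmost head = syllable 2.
Secondary stress on 4, 6: spem.ˈtir.ki.ˌpros.ma:.ˌgli.no.

primary 2, secondary 4, 6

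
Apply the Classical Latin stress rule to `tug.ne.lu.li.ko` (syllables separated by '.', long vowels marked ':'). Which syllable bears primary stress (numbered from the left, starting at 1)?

Classical Latin: stress the penult if heavy (long vowel or closed), else the antepenult.
Weights: 3 lu L, 4 li L, 5 ko L.
The penult (syllable 4, li) is light, so stress falls on the antepenult (syllable 3, lu).
Stress on syllable 3: tug.ne.ˈlu.li.ko.

3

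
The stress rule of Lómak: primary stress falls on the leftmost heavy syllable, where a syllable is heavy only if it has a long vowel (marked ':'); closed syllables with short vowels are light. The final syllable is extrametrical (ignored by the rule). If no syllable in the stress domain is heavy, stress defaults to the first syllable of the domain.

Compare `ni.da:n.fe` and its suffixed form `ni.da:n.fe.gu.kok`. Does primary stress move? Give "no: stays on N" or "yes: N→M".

no: stays on 2

Base `ni.da:n.fe` (3 syllables):
  The final syllable (3, fe) is extrametrical; the stress domain is syllables 1–2.
  Weights: 1 ni L, 2 da:n H.
  Heavy syllables in the domain: 2. The leftmost is syllable 2 (da:n).
  → primary stress on syllable 2.
Suffixed `ni.da:n.fe.gu.kok` (5 syllables):
  The final syllable (5, kok) is extrametrical; the stress domain is syllables 1–4.
  Weights: 1 ni L, 2 da:n H, 3 fe L, 4 gu L.
  Heavy syllables in the domain: 2. The leftmost is syllable 2 (da:n).
  → primary stress on syllable 2.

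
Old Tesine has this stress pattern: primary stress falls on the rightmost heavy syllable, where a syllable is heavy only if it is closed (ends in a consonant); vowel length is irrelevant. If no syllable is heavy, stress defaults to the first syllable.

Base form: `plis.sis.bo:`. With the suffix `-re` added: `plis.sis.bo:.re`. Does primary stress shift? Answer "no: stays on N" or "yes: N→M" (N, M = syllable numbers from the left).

Base `plis.sis.bo:` (3 syllables):
  Weights: 1 plis H, 2 sis H, 3 bo: L.
  Heavy syllables in the domain: 1, 2. The rightmost is syllable 2 (sis).
  → primary stress on syllable 2.
Suffixed `plis.sis.bo:.re` (4 syllables):
  Weights: 1 plis H, 2 sis H, 3 bo: L, 4 re L.
  Heavy syllables in the domain: 1, 2. The rightmost is syllable 2 (sis).
  → primary stress on syllable 2.

no: stays on 2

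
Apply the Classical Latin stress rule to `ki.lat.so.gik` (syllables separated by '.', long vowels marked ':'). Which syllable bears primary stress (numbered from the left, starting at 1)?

Classical Latin: stress the penult if heavy (long vowel or closed), else the antepenult.
Weights: 2 lat H, 3 so L, 4 gik H.
The penult (syllable 3, so) is light, so stress falls on the antepenult (syllable 2, lat).
Stress on syllable 2: ki.ˈlat.so.gik.

2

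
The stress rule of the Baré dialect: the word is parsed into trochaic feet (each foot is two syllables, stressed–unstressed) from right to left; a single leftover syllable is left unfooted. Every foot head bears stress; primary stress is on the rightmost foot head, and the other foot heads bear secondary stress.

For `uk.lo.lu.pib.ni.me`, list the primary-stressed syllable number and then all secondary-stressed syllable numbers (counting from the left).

Parse right to left into trochaic (ˈσσ) feet: (ˈuk.lo) (ˈlu.pib) (ˈni.me).
Foot heads (stressed positions): 1, 3, 5.
End Rule Rightmost: primary stress on the rightmost head = syllable 5.
Secondary stress on 1, 3: ˌuk.lo.ˌlu.pib.ˈni.me.

primary 5, secondary 1, 3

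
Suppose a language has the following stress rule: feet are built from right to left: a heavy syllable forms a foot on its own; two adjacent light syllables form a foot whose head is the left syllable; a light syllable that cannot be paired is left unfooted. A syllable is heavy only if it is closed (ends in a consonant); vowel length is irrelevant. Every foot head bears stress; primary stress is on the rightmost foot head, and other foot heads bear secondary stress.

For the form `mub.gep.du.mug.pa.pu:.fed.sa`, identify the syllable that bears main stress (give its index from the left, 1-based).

7

Weights: 1 mub H, 2 gep H, 3 du L, 4 mug H, 5 pa L, 6 pu: L, 7 fed H, 8 sa L.
Parse right to left (heavy = foot alone; LL = one foot; stranded L unfooted): (ˈmub) (ˈgep) du (ˈmug) (ˈpa.pu:) (ˈfed) sa.
Foot heads: 1, 2, 4, 5, 7.
Primary stress on the rightmost head = syllable 7.
Primary stress: syllable 7 → mub.gep.du.mug.pa.pu:.ˈfed.sa.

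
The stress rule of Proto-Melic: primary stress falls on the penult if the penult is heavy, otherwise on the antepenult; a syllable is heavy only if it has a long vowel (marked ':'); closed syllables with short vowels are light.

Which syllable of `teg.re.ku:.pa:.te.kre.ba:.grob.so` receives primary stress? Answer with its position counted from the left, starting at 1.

Weights: 7 ba: H, 8 grob L, 9 so L.
The penult (syllable 8, grob) is light, so stress falls on the antepenult (syllable 7, ba:).
Primary stress: syllable 7 → teg.re.ku:.pa:.te.kre.ˈba:.grob.so.

7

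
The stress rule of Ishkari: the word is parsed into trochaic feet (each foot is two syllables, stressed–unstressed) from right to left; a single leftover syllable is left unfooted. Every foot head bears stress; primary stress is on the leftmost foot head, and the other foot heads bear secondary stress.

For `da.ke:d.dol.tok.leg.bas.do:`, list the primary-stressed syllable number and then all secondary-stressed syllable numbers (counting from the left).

Parse right to left into trochaic (ˈσσ) feet: da (ˈke:d.dol) (ˈtok.leg) (ˈbas.do:). Syllable 1 is left unfooted.
Foot heads (stressed positions): 2, 4, 6.
End Rule Leftmost: primary stress on the leftmost head = syllable 2.
Secondary stress on 4, 6: da.ˈke:d.dol.ˌtok.leg.ˌbas.do:.

primary 2, secondary 4, 6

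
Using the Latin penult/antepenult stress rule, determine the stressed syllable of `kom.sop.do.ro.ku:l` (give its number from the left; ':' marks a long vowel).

Classical Latin: stress the penult if heavy (long vowel or closed), else the antepenult.
Weights: 3 do L, 4 ro L, 5 ku:l H.
The penult (syllable 4, ro) is light, so stress falls on the antepenult (syllable 3, do).
Stress on syllable 3: kom.sop.ˈdo.ro.ku:l.

3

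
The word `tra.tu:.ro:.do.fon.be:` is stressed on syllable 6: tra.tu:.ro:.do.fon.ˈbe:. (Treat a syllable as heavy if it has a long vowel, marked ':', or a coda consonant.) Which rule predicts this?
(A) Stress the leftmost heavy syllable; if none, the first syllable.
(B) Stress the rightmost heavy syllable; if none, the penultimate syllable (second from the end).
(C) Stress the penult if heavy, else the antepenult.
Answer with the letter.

Rule A → syllable 2 (observed: 6).
Rule B → syllable 6 ✓.
Rule C → syllable 5 (observed: 6).

B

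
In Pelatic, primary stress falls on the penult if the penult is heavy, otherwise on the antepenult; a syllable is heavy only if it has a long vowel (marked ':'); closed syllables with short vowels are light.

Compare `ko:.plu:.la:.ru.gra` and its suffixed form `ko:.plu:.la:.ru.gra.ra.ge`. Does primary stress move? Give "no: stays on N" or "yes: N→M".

Base `ko:.plu:.la:.ru.gra` (5 syllables):
  Weights: 3 la: H, 4 ru L, 5 gra L.
  The penult (syllable 4, ru) is light, so stress falls on the antepenult (syllable 3, la:).
  → primary stress on syllable 3.
Suffixed `ko:.plu:.la:.ru.gra.ra.ge` (7 syllables):
  Weights: 5 gra L, 6 ra L, 7 ge L.
  The penult (syllable 6, ra) is light, so stress falls on the antepenult (syllable 5, gra).
  → primary stress on syllable 5.

yes: 3→5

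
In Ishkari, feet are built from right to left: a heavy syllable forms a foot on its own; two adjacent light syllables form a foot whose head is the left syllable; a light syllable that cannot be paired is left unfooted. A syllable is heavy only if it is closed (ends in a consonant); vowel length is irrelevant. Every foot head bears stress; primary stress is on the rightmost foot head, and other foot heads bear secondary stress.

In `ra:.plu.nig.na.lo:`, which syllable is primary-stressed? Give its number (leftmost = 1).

Weights: 1 ra: L, 2 plu L, 3 nig H, 4 na L, 5 lo: L.
Parse right to left (heavy = foot alone; LL = one foot; stranded L unfooted): (ˈra:.plu) (ˈnig) (ˈna.lo:).
Foot heads: 1, 3, 4.
Primary stress on the rightmost head = syllable 4.
Primary stress: syllable 4 → ra:.plu.nig.ˈna.lo:.

4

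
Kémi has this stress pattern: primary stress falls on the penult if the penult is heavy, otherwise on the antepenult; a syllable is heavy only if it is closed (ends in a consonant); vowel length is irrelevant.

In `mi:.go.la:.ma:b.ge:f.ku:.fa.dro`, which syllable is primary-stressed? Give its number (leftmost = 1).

6

Weights: 6 ku: L, 7 fa L, 8 dro L.
The penult (syllable 7, fa) is light, so stress falls on the antepenult (syllable 6, ku:).
Primary stress: syllable 6 → mi:.go.la:.ma:b.ge:f.ˈku:.fa.dro.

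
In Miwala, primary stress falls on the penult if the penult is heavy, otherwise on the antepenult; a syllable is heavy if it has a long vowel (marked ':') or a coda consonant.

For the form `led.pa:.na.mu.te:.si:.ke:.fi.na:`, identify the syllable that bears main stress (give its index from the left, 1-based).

7

Weights: 7 ke: H, 8 fi L, 9 na: H.
The penult (syllable 8, fi) is light, so stress falls on the antepenult (syllable 7, ke:).
Primary stress: syllable 7 → led.pa:.na.mu.te:.si:.ˈke:.fi.na:.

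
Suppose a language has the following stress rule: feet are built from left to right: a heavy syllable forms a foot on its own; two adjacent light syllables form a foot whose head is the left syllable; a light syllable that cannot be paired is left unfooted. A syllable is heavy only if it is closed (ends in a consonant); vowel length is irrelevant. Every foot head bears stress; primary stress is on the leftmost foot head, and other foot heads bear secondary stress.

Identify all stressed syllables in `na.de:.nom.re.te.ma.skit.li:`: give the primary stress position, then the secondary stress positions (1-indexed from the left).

Weights: 1 na L, 2 de: L, 3 nom H, 4 re L, 5 te L, 6 ma L, 7 skit H, 8 li: L.
Parse left to right (heavy = foot alone; LL = one foot; stranded L unfooted): (ˈna.de:) (ˈnom) (ˈre.te) ma (ˈskit) li:.
Foot heads: 1, 3, 4, 7.
Primary stress on the leftmost head = syllable 1.
Secondary stress on 3, 4, 7: ˈna.de:.ˌnom.ˌre.te.ma.ˌskit.li:.

primary 1, secondary 3, 4, 7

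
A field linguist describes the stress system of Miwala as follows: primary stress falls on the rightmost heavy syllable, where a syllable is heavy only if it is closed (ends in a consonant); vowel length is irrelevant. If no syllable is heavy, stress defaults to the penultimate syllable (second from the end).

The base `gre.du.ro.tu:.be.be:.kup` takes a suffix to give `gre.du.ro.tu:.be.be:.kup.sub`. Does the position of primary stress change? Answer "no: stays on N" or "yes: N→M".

yes: 7→8

Base `gre.du.ro.tu:.be.be:.kup` (7 syllables):
  Weights: 1 gre L, 2 du L, 3 ro L, 4 tu: L, 5 be L, 6 be: L, 7 kup H.
  Heavy syllables in the domain: 7. The rightmost is syllable 7 (kup).
  → primary stress on syllable 7.
Suffixed `gre.du.ro.tu:.be.be:.kup.sub` (8 syllables):
  Weights: 1 gre L, 2 du L, 3 ro L, 4 tu: L, 5 be L, 6 be: L, 7 kup H, 8 sub H.
  Heavy syllables in the domain: 7, 8. The rightmost is syllable 8 (sub).
  → primary stress on syllable 8.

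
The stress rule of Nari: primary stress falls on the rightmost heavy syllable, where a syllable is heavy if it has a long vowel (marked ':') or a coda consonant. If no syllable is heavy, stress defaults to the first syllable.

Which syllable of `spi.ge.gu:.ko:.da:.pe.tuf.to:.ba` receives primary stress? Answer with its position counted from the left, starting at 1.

Weights: 1 spi L, 2 ge L, 3 gu: H, 4 ko: H, 5 da: H, 6 pe L, 7 tuf H, 8 to: H, 9 ba L.
Heavy syllables in the domain: 3, 4, 5, 7, 8. The rightmost is syllable 8 (to:).
Primary stress: syllable 8 → spi.ge.gu:.ko:.da:.pe.tuf.ˈto:.ba.

8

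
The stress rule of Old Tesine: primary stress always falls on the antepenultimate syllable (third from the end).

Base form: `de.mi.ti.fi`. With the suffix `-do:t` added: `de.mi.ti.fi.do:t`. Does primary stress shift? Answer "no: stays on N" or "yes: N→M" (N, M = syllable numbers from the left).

Base `de.mi.ti.fi` (4 syllables):
  The word has 4 syllables; the antepenultimate syllable (third from the end) is syllable 2 (mi).
  → primary stress on syllable 2.
Suffixed `de.mi.ti.fi.do:t` (5 syllables):
  The word has 5 syllables; the antepenultimate syllable (third from the end) is syllable 3 (ti).
  → primary stress on syllable 3.

yes: 2→3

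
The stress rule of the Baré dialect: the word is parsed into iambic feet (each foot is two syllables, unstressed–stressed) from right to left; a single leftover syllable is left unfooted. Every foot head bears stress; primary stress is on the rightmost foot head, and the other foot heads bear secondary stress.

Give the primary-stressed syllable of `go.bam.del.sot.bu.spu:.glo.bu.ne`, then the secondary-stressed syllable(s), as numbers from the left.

primary 9, secondary 3, 5, 7

Parse right to left into iambic (σˈσ) feet: go (bam.ˈdel) (sot.ˈbu) (spu:.ˈglo) (bu.ˈne). Syllable 1 is left unfooted.
Foot heads (stressed positions): 3, 5, 7, 9.
End Rule Rightmost: primary stress on the rightmost head = syllable 9.
Secondary stress on 3, 5, 7: go.bam.ˌdel.sot.ˌbu.spu:.ˌglo.bu.ˈne.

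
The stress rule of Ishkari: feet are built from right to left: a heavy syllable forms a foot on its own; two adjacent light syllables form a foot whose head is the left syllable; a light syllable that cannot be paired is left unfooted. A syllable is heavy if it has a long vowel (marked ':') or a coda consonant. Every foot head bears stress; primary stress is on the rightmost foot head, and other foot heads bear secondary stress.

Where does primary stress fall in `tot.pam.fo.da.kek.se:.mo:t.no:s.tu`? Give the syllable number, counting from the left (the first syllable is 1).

8

Weights: 1 tot H, 2 pam H, 3 fo L, 4 da L, 5 kek H, 6 se: H, 7 mo:t H, 8 no:s H, 9 tu L.
Parse right to left (heavy = foot alone; LL = one foot; stranded L unfooted): (ˈtot) (ˈpam) (ˈfo.da) (ˈkek) (ˈse:) (ˈmo:t) (ˈno:s) tu.
Foot heads: 1, 2, 3, 5, 6, 7, 8.
Primary stress on the rightmost head = syllable 8.
Primary stress: syllable 8 → tot.pam.fo.da.kek.se:.mo:t.ˈno:s.tu.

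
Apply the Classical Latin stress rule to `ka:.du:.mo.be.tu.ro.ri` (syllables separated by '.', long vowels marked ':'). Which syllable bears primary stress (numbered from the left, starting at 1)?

Classical Latin: stress the penult if heavy (long vowel or closed), else the antepenult.
Weights: 5 tu L, 6 ro L, 7 ri L.
The penult (syllable 6, ro) is light, so stress falls on the antepenult (syllable 5, tu).
Stress on syllable 5: ka:.du:.mo.be.ˈtu.ro.ri.

5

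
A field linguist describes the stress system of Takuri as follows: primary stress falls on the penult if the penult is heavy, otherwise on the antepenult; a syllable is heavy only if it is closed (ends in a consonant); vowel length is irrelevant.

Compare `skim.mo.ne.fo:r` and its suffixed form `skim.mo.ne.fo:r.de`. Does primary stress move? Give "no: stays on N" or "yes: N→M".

yes: 2→4

Base `skim.mo.ne.fo:r` (4 syllables):
  Weights: 2 mo L, 3 ne L, 4 fo:r H.
  The penult (syllable 3, ne) is light, so stress falls on the antepenult (syllable 2, mo).
  → primary stress on syllable 2.
Suffixed `skim.mo.ne.fo:r.de` (5 syllables):
  Weights: 3 ne L, 4 fo:r H, 5 de L.
  The penult (syllable 4, fo:r) is heavy, so it takes stress.
  → primary stress on syllable 4.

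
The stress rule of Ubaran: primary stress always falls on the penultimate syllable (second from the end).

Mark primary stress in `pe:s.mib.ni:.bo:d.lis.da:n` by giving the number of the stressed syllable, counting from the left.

The word has 6 syllables; the penultimate syllable (second from the end) is syllable 5 (lis).
Primary stress: syllable 5 → pe:s.mib.ni:.bo:d.ˈlis.da:n.

5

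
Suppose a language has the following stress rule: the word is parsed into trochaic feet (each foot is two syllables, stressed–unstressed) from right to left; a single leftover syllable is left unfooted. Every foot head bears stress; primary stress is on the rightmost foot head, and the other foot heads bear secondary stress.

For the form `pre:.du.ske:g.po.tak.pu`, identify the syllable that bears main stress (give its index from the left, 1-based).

5

Parse right to left into trochaic (ˈσσ) feet: (ˈpre:.du) (ˈske:g.po) (ˈtak.pu).
Foot heads (stressed positions): 1, 3, 5.
End Rule Rightmost: primary stress on the rightmost head = syllable 5.
Primary stress: syllable 5 → pre:.du.ske:g.po.ˈtak.pu.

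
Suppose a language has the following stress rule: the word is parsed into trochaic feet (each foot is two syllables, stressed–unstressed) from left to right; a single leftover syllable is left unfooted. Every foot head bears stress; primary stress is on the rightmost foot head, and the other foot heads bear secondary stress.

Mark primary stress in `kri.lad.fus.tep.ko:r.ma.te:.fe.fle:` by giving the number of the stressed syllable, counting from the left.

Parse left to right into trochaic (ˈσσ) feet: (ˈkri.lad) (ˈfus.tep) (ˈko:r.ma) (ˈte:.fe) fle:. Syllable 9 is left unfooted.
Foot heads (stressed positions): 1, 3, 5, 7.
End Rule Rightmost: primary stress on the rightmost head = syllable 7.
Primary stress: syllable 7 → kri.lad.fus.tep.ko:r.ma.ˈte:.fe.fle:.

7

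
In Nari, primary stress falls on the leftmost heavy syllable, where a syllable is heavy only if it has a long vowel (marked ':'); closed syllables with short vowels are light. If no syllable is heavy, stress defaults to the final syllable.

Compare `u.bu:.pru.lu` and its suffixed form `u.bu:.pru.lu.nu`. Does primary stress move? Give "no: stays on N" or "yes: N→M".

no: stays on 2

Base `u.bu:.pru.lu` (4 syllables):
  Weights: 1 u L, 2 bu: H, 3 pru L, 4 lu L.
  Heavy syllables in the domain: 2. The leftmost is syllable 2 (bu:).
  → primary stress on syllable 2.
Suffixed `u.bu:.pru.lu.nu` (5 syllables):
  Weights: 1 u L, 2 bu: H, 3 pru L, 4 lu L, 5 nu L.
  Heavy syllables in the domain: 2. The leftmost is syllable 2 (bu:).
  → primary stress on syllable 2.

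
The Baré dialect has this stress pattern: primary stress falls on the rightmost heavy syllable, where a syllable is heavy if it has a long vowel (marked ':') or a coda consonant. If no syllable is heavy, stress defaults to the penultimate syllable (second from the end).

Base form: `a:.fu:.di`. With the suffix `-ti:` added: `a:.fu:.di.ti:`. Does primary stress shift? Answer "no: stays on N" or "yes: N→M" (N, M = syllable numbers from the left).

yes: 2→4

Base `a:.fu:.di` (3 syllables):
  Weights: 1 a: H, 2 fu: H, 3 di L.
  Heavy syllables in the domain: 1, 2. The rightmost is syllable 2 (fu:).
  → primary stress on syllable 2.
Suffixed `a:.fu:.di.ti:` (4 syllables):
  Weights: 1 a: H, 2 fu: H, 3 di L, 4 ti: H.
  Heavy syllables in the domain: 1, 2, 4. The rightmost is syllable 4 (ti:).
  → primary stress on syllable 4.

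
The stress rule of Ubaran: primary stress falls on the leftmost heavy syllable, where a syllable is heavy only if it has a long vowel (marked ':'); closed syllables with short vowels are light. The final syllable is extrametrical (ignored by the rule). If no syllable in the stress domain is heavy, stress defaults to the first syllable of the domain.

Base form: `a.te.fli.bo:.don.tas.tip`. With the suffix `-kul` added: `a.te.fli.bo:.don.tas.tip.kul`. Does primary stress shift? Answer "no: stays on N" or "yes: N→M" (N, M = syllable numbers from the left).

no: stays on 4

Base `a.te.fli.bo:.don.tas.tip` (7 syllables):
  The final syllable (7, tip) is extrametrical; the stress domain is syllables 1–6.
  Weights: 1 a L, 2 te L, 3 fli L, 4 bo: H, 5 don L, 6 tas L.
  Heavy syllables in the domain: 4. The leftmost is syllable 4 (bo:).
  → primary stress on syllable 4.
Suffixed `a.te.fli.bo:.don.tas.tip.kul` (8 syllables):
  The final syllable (8, kul) is extrametrical; the stress domain is syllables 1–7.
  Weights: 1 a L, 2 te L, 3 fli L, 4 bo: H, 5 don L, 6 tas L, 7 tip L.
  Heavy syllables in the domain: 4. The leftmost is syllable 4 (bo:).
  → primary stress on syllable 4.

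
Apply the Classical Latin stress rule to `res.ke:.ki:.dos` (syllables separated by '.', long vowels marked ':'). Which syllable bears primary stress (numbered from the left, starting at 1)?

3

Classical Latin: stress the penult if heavy (long vowel or closed), else the antepenult.
Weights: 2 ke: H, 3 ki: H, 4 dos H.
The penult (syllable 3, ki:) is heavy, so it takes stress.
Stress on syllable 3: res.ke:.ˈki:.dos.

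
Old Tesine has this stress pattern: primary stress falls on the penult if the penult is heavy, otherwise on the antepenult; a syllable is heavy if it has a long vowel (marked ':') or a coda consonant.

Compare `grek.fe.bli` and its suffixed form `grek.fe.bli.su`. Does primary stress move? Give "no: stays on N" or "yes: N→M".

yes: 1→2

Base `grek.fe.bli` (3 syllables):
  Weights: 1 grek H, 2 fe L, 3 bli L.
  The penult (syllable 2, fe) is light, so stress falls on the antepenult (syllable 1, grek).
  → primary stress on syllable 1.
Suffixed `grek.fe.bli.su` (4 syllables):
  Weights: 2 fe L, 3 bli L, 4 su L.
  The penult (syllable 3, bli) is light, so stress falls on the antepenult (syllable 2, fe).
  → primary stress on syllable 2.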